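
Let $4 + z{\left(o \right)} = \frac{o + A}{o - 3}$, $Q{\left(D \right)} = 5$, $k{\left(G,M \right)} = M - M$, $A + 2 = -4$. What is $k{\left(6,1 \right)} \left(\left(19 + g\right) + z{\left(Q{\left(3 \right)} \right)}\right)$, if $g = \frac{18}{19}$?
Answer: $0$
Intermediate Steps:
$A = -6$ ($A = -2 - 4 = -6$)
$k{\left(G,M \right)} = 0$
$z{\left(o \right)} = -4 + \frac{-6 + o}{-3 + o}$ ($z{\left(o \right)} = -4 + \frac{o - 6}{o - 3} = -4 + \frac{-6 + o}{-3 + o}$)
$g = \frac{18}{19}$ ($g = 18 \cdot \frac{1}{19} = \frac{18}{19} \approx 0.94737$)
$k{\left(6,1 \right)} \left(\left(19 + g\right) + z{\left(Q{\left(3 \right)} \right)}\right) = 0 \left(\left(19 + \frac{18}{19}\right) + \frac{3 \left(2 - 5\right)}{-3 + 5}\right) = 0 \left(\frac{379}{19} + \frac{3 \left(2 - 5\right)}{2}\right) = 0 \left(\frac{379}{19} + 3 \cdot \frac{1}{2} \left(-3\right)\right) = 0 \left(\frac{379}{19} - \frac{9}{2}\right) = 0 \cdot \frac{587}{38} = 0$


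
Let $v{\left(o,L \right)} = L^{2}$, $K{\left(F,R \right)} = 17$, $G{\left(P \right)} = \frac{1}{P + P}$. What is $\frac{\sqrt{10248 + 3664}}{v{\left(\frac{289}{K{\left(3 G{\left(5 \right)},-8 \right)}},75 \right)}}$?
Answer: $\frac{2 \sqrt{3478}}{5625} \approx 0.020969$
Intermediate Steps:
$G{\left(P \right)} = \frac{1}{2 P}$
$\frac{\sqrt{10248 + 3664}}{v{\left(\frac{289}{K{\left(3 G{\left(5 \right)},-8 \right)}},75 \right)}} = \frac{\sqrt{10248 + 3664}}{75^{2}} = \frac{\sqrt{13912}}{5625} = 2 \sqrt{3478} \cdot \frac{1}{5625} = \frac{2 \sqrt{3478}}{5625}$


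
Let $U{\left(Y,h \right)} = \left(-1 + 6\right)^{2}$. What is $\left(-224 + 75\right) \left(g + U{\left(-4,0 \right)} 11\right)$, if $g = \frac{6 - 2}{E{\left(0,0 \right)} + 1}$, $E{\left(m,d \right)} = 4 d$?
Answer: $-41571$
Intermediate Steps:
$U{\left(Y,h \right)} = 25$ ($U{\left(Y,h \right)} = 5^{2} = 25$)
$g = 4$ ($g = \frac{6 - 2}{4 \cdot 0 + 1} = \frac{4}{0 + 1} = \frac{4}{1} = 4 \cdot 1 = 4$)
$\left(-224 + 75\right) \left(g + U{\left(-4,0 \right)} 11\right) = \left(-224 + 75\right) \left(4 + 25 \cdot 11\right) = - 149 \left(4 + 275\right) = \left(-149\right) 279 = -41571$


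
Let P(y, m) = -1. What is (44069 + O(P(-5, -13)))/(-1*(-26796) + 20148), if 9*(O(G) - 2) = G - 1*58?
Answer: 99145/105624 ≈ 0.93866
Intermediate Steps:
O(G) = -40/9 + G/9 (O(G) = 2 + (G - 1*58)/9 = 2 + (G - 58)/9 = 2 + (-58 + G)/9 = 2 + (-58/9 + G/9) = -40/9 + G/9)
(44069 + O(P(-5, -13)))/(-1*(-26796) + 20148) = (44069 + (-40/9 + (1/9)*(-1)))/(-1*(-26796) + 20148) = (44069 + (-40/9 - 1/9))/(26796 + 20148) = (44069 - 41/9)/46944 = (396580/9)*(1/46944) = 99145/105624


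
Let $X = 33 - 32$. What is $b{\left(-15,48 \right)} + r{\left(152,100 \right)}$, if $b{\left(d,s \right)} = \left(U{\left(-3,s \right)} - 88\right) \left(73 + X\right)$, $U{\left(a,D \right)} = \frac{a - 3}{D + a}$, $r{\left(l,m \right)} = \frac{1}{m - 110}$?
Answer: $- \frac{195659}{30} \approx -6522.0$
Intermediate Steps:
$X = 1$
$r{\left(l,m \right)} = \frac{1}{-110 + m}$
$U{\left(a,D \right)} = \frac{-3 + a}{D + a}$
$b{\left(d,s \right)} = -6512 - \frac{444}{-3 + s}$ ($b{\left(d,s \right)} = \left(\frac{-3 - 3}{s - 3} - 88\right) \left(73 + 1\right) = \left(\frac{1}{-3 + s} \left(-6\right) - 88\right) 74 = \left(- \frac{6}{-3 + s} - 88\right) 74 = \left(-88 - \frac{6}{-3 + s}\right) 74 = -6512 - \frac{444}{-3 + s}$)
$b{\left(-15,48 \right)} + r{\left(152,100 \right)} = \frac{148 \left(129 - 2112\right)}{-3 + 48} + \frac{1}{-110 + 100} = \frac{148 \left(129 - 2112\right)}{45} + \frac{1}{-10} = 148 \cdot \frac{1}{45} \left(-1983\right) - \frac{1}{10} = - \frac{97828}{15} - \frac{1}{10} = - \frac{195659}{30}$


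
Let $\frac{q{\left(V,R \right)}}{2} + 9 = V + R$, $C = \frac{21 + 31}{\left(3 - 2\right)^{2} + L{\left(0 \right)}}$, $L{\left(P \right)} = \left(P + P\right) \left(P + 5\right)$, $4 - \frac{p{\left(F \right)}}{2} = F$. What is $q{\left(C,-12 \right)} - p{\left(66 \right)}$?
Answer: $186$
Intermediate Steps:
$p{\left(F \right)} = 8 - 2 F$
$L{\left(P \right)} = 2 P \left(5 + P\right)$
$C = 52$ ($C = \frac{21 + 31}{\left(3 - 2\right)^{2} + 2 \cdot 0 \left(5 + 0\right)} = \frac{52}{1^{2} + 2 \cdot 0 \cdot 5} = \frac{52}{1 + 0} = \frac{52}{1} = 52 \cdot 1 = 52$)
$q{\left(V,R \right)} = -18 + 2 R + 2 V$ ($q{\left(V,R \right)} = -18 + 2 \left(V + R\right) = -18 + 2 \left(R + V\right) = -18 + \left(2 R + 2 V\right) = -18 + 2 R + 2 V$)
$q{\left(C,-12 \right)} - p{\left(66 \right)} = \left(-18 + 2 \left(-12\right) + 2 \cdot 52\right) - \left(8 - 132\right) = \left(-18 - 24 + 104\right) - \left(8 - 132\right) = 62 - -124 = 62 + 124 = 186$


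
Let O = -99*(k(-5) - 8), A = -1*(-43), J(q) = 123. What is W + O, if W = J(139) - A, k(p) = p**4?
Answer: -61003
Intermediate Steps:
A = 43
O = -61083 (O = -99*((-5)**4 - 8) = -99*(625 - 8) = -99*617 = -61083)
W = 80 (W = 123 - 1*43 = 123 - 43 = 80)
W + O = 80 - 61083 = -61003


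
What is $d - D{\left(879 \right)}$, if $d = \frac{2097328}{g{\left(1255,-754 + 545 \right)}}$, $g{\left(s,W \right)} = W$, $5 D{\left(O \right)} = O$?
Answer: $- \frac{10670351}{1045} \approx -10211.0$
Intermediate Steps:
$D{\left(O \right)} = \frac{O}{5}$
$d = - \frac{2097328}{209}$ ($d = \frac{2097328}{-754 + 545} = \frac{2097328}{-209} = 2097328 \left(- \frac{1}{209}\right) = - \frac{2097328}{209} \approx -10035.0$)
$d - D{\left(879 \right)} = - \frac{2097328}{209} - \frac{1}{5} \cdot 879 = - \frac{2097328}{209} - \frac{879}{5} = - \frac{10670351}{1045}$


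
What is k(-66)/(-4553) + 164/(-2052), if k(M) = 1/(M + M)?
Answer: -8213441/102770316 ≈ -0.079920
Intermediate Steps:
k(M) = 1/(2*M)
k(-66)/(-4553) + 164/(-2052) = ((½)/(-66))/(-4553) + 164/(-2052) = ((½)*(-1/66))*(-1/4553) + 164*(-1/2052) = -1/132*(-1/4553) - 41/513 = 1/600996 - 41/513 = -8213441/102770316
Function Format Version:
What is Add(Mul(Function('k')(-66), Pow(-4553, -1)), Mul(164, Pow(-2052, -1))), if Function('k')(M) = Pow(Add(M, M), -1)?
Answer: Rational(-8213441, 102770316) ≈ -0.079920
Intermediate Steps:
Function('k')(M) = Mul(Rational(1, 2), Pow(M, -1)) (Function('k')(M) = Pow(Mul(2, M), -1) = Mul(Rational(1, 2), Pow(M, -1)))
Add(Mul(Function('k')(-66), Pow(-4553, -1)), Mul(164, Pow(-2052, -1))) = Add(Mul(Mul(Rational(1, 2), Pow(-66, -1)), Pow(-4553, -1)), Mul(164, Pow(-2052, -1))) = Add(Mul(Mul(Rational(1, 2), Rational(-1, 66)), Rational(-1, 4553)), Mul(164, Rational(-1, 2052))) = Add(Mul(Rational(-1, 132), Rational(-1, 4553)), Rational(-41, 513)) = Add(Rational(1, 600996), Rational(-41, 513)) = Rational(-8213441, 102770316)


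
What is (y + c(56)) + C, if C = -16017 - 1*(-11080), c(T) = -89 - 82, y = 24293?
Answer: 19185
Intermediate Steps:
c(T) = -171
C = -4937 (C = -16017 + 11080 = -4937)
(y + c(56)) + C = (24293 - 171) - 4937 = 24122 - 4937 = 19185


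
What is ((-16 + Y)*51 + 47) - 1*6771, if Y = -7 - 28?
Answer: -9325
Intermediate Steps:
Y = -35
((-16 + Y)*51 + 47) - 1*6771 = ((-16 - 35)*51 + 47) - 1*6771 = (-51*51 + 47) - 6771 = (-2601 + 47) - 6771 = -2554 - 6771 = -9325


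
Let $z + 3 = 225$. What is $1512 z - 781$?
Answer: $334883$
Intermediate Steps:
$z = 222$ ($z = -3 + 225 = 222$)
$1512 z - 781 = 1512 \cdot 222 - 781 = 335664 - 781 = 334883$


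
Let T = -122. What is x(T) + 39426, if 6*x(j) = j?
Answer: 118217/3 ≈ 39406.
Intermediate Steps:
x(j) = j/6
x(T) + 39426 = (1/6)*(-122) + 39426 = -61/3 + 39426 = 118217/3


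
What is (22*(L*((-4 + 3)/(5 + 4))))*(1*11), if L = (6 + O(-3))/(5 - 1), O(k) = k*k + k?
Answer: -242/3 ≈ -80.667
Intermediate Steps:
O(k) = k + k² (O(k) = k² + k = k + k²)
L = 3 (L = (6 - 3*(1 - 3))/(5 - 1) = (6 - 3*(-2))/4 = (6 + 6)*(¼) = 12*(¼) = 3)
(22*(L*((-4 + 3)/(5 + 4))))*(1*11) = (22*(3*((-4 + 3)/(5 + 4))))*(1*11) = (22*(3*(-1/9)))*11 = (22*(3*(-1*⅑)))*11 = (22*(3*(-⅑)))*11 = (22*(-⅓))*11 = -22/3*11 = -242/3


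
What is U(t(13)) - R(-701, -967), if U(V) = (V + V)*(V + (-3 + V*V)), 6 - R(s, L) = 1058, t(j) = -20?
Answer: -14028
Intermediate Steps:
R(s, L) = -1052 (R(s, L) = 6 - 1*1058 = 6 - 1058 = -1052)
U(V) = 2*V*(-3 + V + V²) (U(V) = (2*V)*(V + (-3 + V²)) = (2*V)*(-3 + V + V²) = 2*V*(-3 + V + V²))
U(t(13)) - R(-701, -967) = 2*(-20)*(-3 - 20 + (-20)²) - 1*(-1052) = 2*(-20)*(-3 - 20 + 400) + 1052 = 2*(-20)*377 + 1052 = -15080 + 1052 = -14028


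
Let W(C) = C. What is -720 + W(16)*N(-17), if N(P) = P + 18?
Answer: -704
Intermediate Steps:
N(P) = 18 + P
-720 + W(16)*N(-17) = -720 + 16*(18 - 17) = -720 + 16*1 = -720 + 16 = -704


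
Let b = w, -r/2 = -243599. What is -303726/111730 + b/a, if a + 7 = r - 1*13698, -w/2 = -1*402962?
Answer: -26883123199/26451686445 ≈ -1.0163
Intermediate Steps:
w = 805924 (w = -(-2)*402962 = -2*(-402962) = 805924)
r = 487198 (r = -2*(-243599) = 487198)
a = 473493 (a = -7 + (487198 - 1*13698) = -7 + (487198 - 13698) = -7 + 473500 = 473493)
b = 805924
-303726/111730 + b/a = -303726/111730 + 805924/473493 = -303726*1/111730 + 805924*(1/473493) = -151863/55865 + 805924/473493 = -26883123199/26451686445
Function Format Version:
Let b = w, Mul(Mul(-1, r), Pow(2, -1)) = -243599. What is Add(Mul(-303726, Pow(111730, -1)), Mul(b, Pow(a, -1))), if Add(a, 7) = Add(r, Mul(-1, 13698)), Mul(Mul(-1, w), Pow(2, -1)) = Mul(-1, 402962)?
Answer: Rational(-26883123199, 26451686445) ≈ -1.0163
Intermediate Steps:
w = 805924 (w = Mul(-2, Mul(-1, 402962)) = Mul(-2, -402962) = 805924)
r = 487198 (r = Mul(-2, -243599) = 487198)
a = 473493 (a = Add(-7, Add(487198, Mul(-1, 13698))) = Add(-7, Add(487198, -13698)) = Add(-7, 473500) = 473493)
b = 805924
Add(Mul(-303726, Pow(111730, -1)), Mul(b, Pow(a, -1))) = Add(Mul(-303726, Pow(111730, -1)), Mul(805924, Pow(473493, -1))) = Add(Mul(-303726, Rational(1, 111730)), Mul(805924, Rational(1, 473493))) = Add(Rational(-151863, 55865), Rational(805924, 473493)) = Rational(-26883123199, 26451686445)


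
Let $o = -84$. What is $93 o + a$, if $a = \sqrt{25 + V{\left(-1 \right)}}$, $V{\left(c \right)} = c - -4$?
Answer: $-7812 + 2 \sqrt{7} \approx -7806.7$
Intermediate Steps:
$V{\left(c \right)} = 4 + c$ ($V{\left(c \right)} = c + 4 = 4 + c$)
$a = 2 \sqrt{7}$ ($a = \sqrt{25 + \left(4 - 1\right)} = \sqrt{25 + 3} = \sqrt{28} = 2 \sqrt{7} \approx 5.2915$)
$93 o + a = 93 \left(-84\right) + 2 \sqrt{7} = -7812 + 2 \sqrt{7}$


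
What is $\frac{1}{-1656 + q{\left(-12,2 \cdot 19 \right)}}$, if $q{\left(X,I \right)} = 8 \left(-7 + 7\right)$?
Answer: $- \frac{1}{1656} \approx -0.00060386$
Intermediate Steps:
$q{\left(X,I \right)} = 0$ ($q{\left(X,I \right)} = 8 \cdot 0 = 0$)
$\frac{1}{-1656 + q{\left(-12,2 \cdot 19 \right)}} = \frac{1}{-1656 + 0} = \frac{1}{-1656} = - \frac{1}{1656}$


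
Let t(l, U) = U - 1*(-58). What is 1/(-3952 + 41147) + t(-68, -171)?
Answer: -4203034/37195 ≈ -113.00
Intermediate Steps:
t(l, U) = 58 + U (t(l, U) = U + 58 = 58 + U)
1/(-3952 + 41147) + t(-68, -171) = 1/(-3952 + 41147) + (58 - 171) = 1/37195 - 113 = -4203034/37195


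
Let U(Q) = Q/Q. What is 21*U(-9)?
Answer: 21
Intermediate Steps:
U(Q) = 1
21*U(-9) = 21*1 = 21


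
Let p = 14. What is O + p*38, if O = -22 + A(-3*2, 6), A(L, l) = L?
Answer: 504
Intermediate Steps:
O = -28 (O = -22 - 3*2 = -22 - 6 = -28)
O + p*38 = -28 + 14*38 = -28 + 532 = 504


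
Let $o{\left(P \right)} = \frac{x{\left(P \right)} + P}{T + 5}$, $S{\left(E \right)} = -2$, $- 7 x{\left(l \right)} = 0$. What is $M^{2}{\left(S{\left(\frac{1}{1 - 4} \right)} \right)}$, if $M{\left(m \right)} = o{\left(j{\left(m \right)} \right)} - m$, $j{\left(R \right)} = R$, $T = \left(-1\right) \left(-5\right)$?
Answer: $\frac{81}{25} \approx 3.24$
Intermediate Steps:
$x{\left(l \right)} = 0$ ($x{\left(l \right)} = \left(- \frac{1}{7}\right) 0 = 0$)
$T = 5$
$o{\left(P \right)} = \frac{P}{10}$ ($o{\left(P \right)} = \frac{0 + P}{5 + 5} = \frac{P}{10}$)
$M{\left(m \right)} = - \frac{9 m}{10}$ ($M{\left(m \right)} = \frac{m}{10} - m = - \frac{9 m}{10}$)
$M^{2}{\left(S{\left(\frac{1}{1 - 4} \right)} \right)} = \left(\left(- \frac{9}{10}\right) \left(-2\right)\right)^{2} = \left(\frac{9}{5}\right)^{2} = \frac{81}{25}$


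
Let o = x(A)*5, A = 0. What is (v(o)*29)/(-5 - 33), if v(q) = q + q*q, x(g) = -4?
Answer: -290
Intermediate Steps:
o = -20 (o = -4*5 = -20)
v(q) = q + q²
(v(o)*29)/(-5 - 33) = (-20*(1 - 20)*29)/(-5 - 33) = (-20*(-19)*29)/(-38) = (380*29)*(-1/38) = 11020*(-1/38) = -290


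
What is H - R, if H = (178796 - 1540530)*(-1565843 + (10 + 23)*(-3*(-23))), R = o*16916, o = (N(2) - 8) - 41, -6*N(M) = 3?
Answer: 2129161820786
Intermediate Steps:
N(M) = -½ (N(M) = -⅙*3 = -½)
o = -99/2 (o = (-½ - 8) - 41 = -17/2 - 41 = -99/2 ≈ -49.500)
R = -837342 (R = -99/2*16916 = -837342)
H = 2129160983444 (H = -1361734*(-1565843 + 33*69) = -1361734*(-1565843 + 2277) = -1361734*(-1563566) = 2129160983444)
H - R = 2129160983444 - 1*(-837342) = 2129160983444 + 837342 = 2129161820786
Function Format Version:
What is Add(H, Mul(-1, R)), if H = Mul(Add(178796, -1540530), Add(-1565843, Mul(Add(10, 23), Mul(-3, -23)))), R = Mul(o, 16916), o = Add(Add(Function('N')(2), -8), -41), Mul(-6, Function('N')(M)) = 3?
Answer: 2129161820786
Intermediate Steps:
Function('N')(M) = Rational(-1, 2) (Function('N')(M) = Mul(Rational(-1, 6), 3) = Rational(-1, 2))
o = Rational(-99, 2) (o = Add(Add(Rational(-1, 2), -8), -41) = Add(Rational(-17, 2), -41) = Rational(-99, 2) ≈ -49.500)
R = -837342 (R = Mul(Rational(-99, 2), 16916) = -837342)
H = 2129160983444 (H = Mul(-1361734, Add(-1565843, Mul(33, 69))) = Mul(-1361734, Add(-1565843, 2277)) = Mul(-1361734, -1563566) = 2129160983444)
Add(H, Mul(-1, R)) = Add(2129160983444, Mul(-1, -837342)) = Add(2129160983444, 837342) = 2129161820786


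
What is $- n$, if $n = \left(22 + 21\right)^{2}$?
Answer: $-1849$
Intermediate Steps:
$n = 1849$ ($n = 43^{2} = 1849$)
$- n = \left(-1\right) 1849 = -1849$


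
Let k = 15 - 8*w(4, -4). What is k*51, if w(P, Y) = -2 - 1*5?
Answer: 3621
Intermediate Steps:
w(P, Y) = -7 (w(P, Y) = -2 - 5 = -7)
k = 71 (k = 15 - 8*(-7) = 15 + 56 = 71)
k*51 = 71*51 = 3621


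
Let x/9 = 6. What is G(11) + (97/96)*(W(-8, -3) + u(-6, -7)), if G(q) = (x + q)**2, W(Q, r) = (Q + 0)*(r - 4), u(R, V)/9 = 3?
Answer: 413651/96 ≈ 4308.9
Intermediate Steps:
x = 54 (x = 9*6 = 54)
u(R, V) = 27 (u(R, V) = 9*3 = 27)
W(Q, r) = Q*(-4 + r)
G(q) = (54 + q)**2
G(11) + (97/96)*(W(-8, -3) + u(-6, -7)) = (54 + 11)**2 + (97/96)*(-8*(-4 - 3) + 27) = 65**2 + (97*(1/96))*(-8*(-7) + 27) = 4225 + 97*(56 + 27)/96 = 4225 + (97/96)*83 = 4225 + 8051/96 = 413651/96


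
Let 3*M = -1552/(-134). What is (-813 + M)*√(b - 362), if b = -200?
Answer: -162637*I*√562/201 ≈ -19182.0*I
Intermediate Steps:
M = 776/201 (M = (-1552/(-134))/3 = (-1552*(-1/134))/3 = (⅓)*(776/67) = 776/201 ≈ 3.8607)
(-813 + M)*√(b - 362) = (-813 + 776/201)*√(-200 - 362) = -162637*I*√562/201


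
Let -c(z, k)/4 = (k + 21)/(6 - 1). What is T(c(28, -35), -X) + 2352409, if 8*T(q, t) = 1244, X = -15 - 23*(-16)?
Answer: 4705129/2 ≈ 2.3526e+6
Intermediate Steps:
X = 353 (X = -15 + 368 = 353)
c(z, k) = -84/5 - 4*k/5 (c(z, k) = -4*(k + 21)/(6 - 1) = -4*(21 + k)/5 = -4*(21/5 + k/5) = -84/5 - 4*k/5)
T(q, t) = 311/2 (T(q, t) = (⅛)*1244 = 311/2)
T(c(28, -35), -X) + 2352409 = 311/2 + 2352409 = 4705129/2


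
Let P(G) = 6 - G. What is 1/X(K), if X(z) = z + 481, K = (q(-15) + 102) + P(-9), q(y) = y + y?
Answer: 1/568 ≈ 0.0017606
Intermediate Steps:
q(y) = 2*y
K = 87 (K = (2*(-15) + 102) + (6 - 1*(-9)) = (-30 + 102) + (6 + 9) = 72 + 15 = 87)
X(z) = 481 + z
1/X(K) = 1/(481 + 87) = 1/568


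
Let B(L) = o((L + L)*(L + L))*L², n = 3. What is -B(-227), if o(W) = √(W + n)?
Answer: -51529*√206119 ≈ -2.3394e+7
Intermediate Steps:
o(W) = √(3 + W) (o(W) = √(W + 3) = √(3 + W))
B(L) = L²*√(3 + 4*L²) (B(L) = √(3 + (L + L)*(L + L))*L² = √(3 + (2*L)*(2*L))*L² = √(3 + 4*L²)*L² = L²*√(3 + 4*L²))
-B(-227) = -(-227)²*√(3 + 4*(-227)²) = -51529*√(3 + 4*51529) = -51529*√(3 + 206116) = -51529*√206119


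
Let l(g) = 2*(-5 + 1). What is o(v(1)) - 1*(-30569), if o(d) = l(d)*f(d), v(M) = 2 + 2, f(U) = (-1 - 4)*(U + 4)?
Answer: 30889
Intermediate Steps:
l(g) = -8 (l(g) = 2*(-4) = -8)
f(U) = -20 - 5*U (f(U) = -5*(4 + U) = -20 - 5*U)
v(M) = 4
o(d) = 160 + 40*d (o(d) = -8*(-20 - 5*d) = 160 + 40*d)
o(v(1)) - 1*(-30569) = (160 + 40*4) - 1*(-30569) = (160 + 160) + 30569 = 320 + 30569 = 30889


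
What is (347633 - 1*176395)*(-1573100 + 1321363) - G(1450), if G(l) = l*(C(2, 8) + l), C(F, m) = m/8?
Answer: -43109044356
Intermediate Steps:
C(F, m) = m/8 (C(F, m) = m*(⅛) = m/8)
G(l) = l*(1 + l) (G(l) = l*((⅛)*8 + l) = l*(1 + l))
(347633 - 1*176395)*(-1573100 + 1321363) - G(1450) = (347633 - 1*176395)*(-1573100 + 1321363) - 1450*(1 + 1450) = (347633 - 176395)*(-251737) - 1450*1451 = 171238*(-251737) - 1*2103950 = -43106940406 - 2103950 = -43109044356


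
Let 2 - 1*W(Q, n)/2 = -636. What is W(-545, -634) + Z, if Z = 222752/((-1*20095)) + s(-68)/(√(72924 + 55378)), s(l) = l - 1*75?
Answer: 25418468/20095 - 143*√128302/128302 ≈ 1264.5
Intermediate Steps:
W(Q, n) = 1276 (W(Q, n) = 4 - 2*(-636) = 4 + 1272 = 1276)
s(l) = -75 + l (s(l) = l - 75 = -75 + l)
Z = -222752/20095 - 143*√128302/128302 (Z = 222752/((-1*20095)) + (-75 - 68)/(√(72924 + 55378)) = 222752/(-20095) - 143*√128302/128302 = 222752*(-1/20095) - 143*√128302/128302 = -222752/20095 - 143*√128302/128302 ≈ -11.484)
W(-545, -634) + Z = 1276 + (-222752/20095 - 143*√128302/128302) = 25418468/20095 - 143*√128302/128302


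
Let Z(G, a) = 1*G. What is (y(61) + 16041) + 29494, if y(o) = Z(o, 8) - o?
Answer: 45535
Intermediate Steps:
Z(G, a) = G
y(o) = 0 (y(o) = o - o = 0)
(y(61) + 16041) + 29494 = (0 + 16041) + 29494 = 16041 + 29494 = 45535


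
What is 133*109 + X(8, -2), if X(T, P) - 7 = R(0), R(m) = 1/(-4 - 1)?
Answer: 72519/5 ≈ 14504.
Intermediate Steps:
R(m) = -1/5 (R(m) = 1/(-5) = -1/5)
X(T, P) = 34/5 (X(T, P) = 7 - 1/5 = 34/5)
133*109 + X(8, -2) = 133*109 + 34/5 = 14497 + 34/5 = 72519/5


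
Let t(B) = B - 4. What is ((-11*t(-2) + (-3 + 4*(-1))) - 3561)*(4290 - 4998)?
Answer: 2479416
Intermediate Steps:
t(B) = -4 + B
((-11*t(-2) + (-3 + 4*(-1))) - 3561)*(4290 - 4998) = ((-11*(-4 - 2) + (-3 + 4*(-1))) - 3561)*(4290 - 4998) = ((-11*(-6) + (-3 - 4)) - 3561)*(-708) = ((66 - 7) - 3561)*(-708) = (59 - 3561)*(-708) = -3502*(-708) = 2479416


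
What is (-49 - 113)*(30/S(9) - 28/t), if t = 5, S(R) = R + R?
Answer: 3186/5 ≈ 637.20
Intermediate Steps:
S(R) = 2*R
(-49 - 113)*(30/S(9) - 28/t) = (-49 - 113)*(30/((2*9)) - 28/5) = -162*(30/18 - 28*⅕) = -162*(30*(1/18) - 28/5) = -162*(5/3 - 28/5) = -162*(-59/15) = 3186/5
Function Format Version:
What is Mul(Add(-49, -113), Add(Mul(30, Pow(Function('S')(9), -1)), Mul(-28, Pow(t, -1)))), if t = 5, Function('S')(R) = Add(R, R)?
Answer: Rational(3186, 5) ≈ 637.20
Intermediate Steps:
Function('S')(R) = Mul(2, R)
Mul(Add(-49, -113), Add(Mul(30, Pow(Function('S')(9), -1)), Mul(-28, Pow(t, -1)))) = Mul(Add(-49, -113), Add(Mul(30, Pow(Mul(2, 9), -1)), Mul(-28, Pow(5, -1)))) = Mul(-162, Add(Mul(30, Pow(18, -1)), Mul(-28, Rational(1, 5)))) = Mul(-162, Add(Mul(30, Rational(1, 18)), Rational(-28, 5))) = Mul(-162, Add(Rational(5, 3), Rational(-28, 5))) = Mul(-162, Rational(-59, 15)) = Rational(3186, 5)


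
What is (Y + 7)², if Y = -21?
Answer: 196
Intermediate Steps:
(Y + 7)² = (-21 + 7)² = (-14)² = 196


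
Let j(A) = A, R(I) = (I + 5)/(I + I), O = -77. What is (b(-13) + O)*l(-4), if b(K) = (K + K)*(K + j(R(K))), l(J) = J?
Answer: -1012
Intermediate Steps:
R(I) = (5 + I)/(2*I) (R(I) = (5 + I)/((2*I)) = (5 + I)*(1/(2*I)) = (5 + I)/(2*I))
b(K) = 2*K*(K + (5 + K)/(2*K)) (b(K) = (K + K)*(K + (5 + K)/(2*K)) = (2*K)*(K + (5 + K)/(2*K)) = 2*K*(K + (5 + K)/(2*K)))
(b(-13) + O)*l(-4) = ((5 - 13 + 2*(-13)²) - 77)*(-4) = ((5 - 13 + 2*169) - 77)*(-4) = ((5 - 13 + 338) - 77)*(-4) = (330 - 77)*(-4) = 253*(-4) = -1012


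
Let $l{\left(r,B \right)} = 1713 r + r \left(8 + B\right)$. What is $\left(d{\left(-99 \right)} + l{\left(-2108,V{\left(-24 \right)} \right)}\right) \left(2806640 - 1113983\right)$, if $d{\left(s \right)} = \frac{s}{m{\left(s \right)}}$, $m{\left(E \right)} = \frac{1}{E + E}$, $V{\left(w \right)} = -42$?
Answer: $-5957695622610$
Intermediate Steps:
$m{\left(E \right)} = \frac{1}{2 E}$
$d{\left(s \right)} = 2 s^{2}$ ($d{\left(s \right)} = \frac{s}{\frac{1}{2} \frac{1}{s}} = s 2 s = 2 s^{2}$)
$\left(d{\left(-99 \right)} + l{\left(-2108,V{\left(-24 \right)} \right)}\right) \left(2806640 - 1113983\right) = \left(2 \left(-99\right)^{2} - 2108 \left(1721 - 42\right)\right) \left(2806640 - 1113983\right) = \left(2 \cdot 9801 - 3539332\right) 1692657 = \left(19602 - 3539332\right) 1692657 = \left(-3519730\right) 1692657 = -5957695622610$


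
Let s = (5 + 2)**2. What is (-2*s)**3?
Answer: -941192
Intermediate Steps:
s = 49 (s = 7**2 = 49)
(-2*s)**3 = (-2*49)**3 = (-98)**3 = -941192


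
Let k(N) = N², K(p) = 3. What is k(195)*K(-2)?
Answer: 114075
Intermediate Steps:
k(195)*K(-2) = 195²*3 = 38025*3 = 114075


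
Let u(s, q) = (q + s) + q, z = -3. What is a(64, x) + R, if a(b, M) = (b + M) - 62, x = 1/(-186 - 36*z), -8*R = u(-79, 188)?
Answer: -10963/312 ≈ -35.138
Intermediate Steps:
u(s, q) = s + 2*q
R = -297/8 (R = -(-79 + 2*188)/8 = -(-79 + 376)/8 = -1/8*297 = -297/8 ≈ -37.125)
x = -1/78 (x = 1/(-186 - 36*(-3)) = 1/(-186 + 108) = 1/(-78) = -1/78 ≈ -0.012821)
a(b, M) = -62 + M + b (a(b, M) = (M + b) - 62 = -62 + M + b)
a(64, x) + R = (-62 - 1/78 + 64) - 297/8 = 155/78 - 297/8 = -10963/312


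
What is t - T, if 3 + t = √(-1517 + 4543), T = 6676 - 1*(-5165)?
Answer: -11844 + √3026 ≈ -11789.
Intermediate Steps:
T = 11841 (T = 6676 + 5165 = 11841)
t = -3 + √3026 (t = -3 + √(-1517 + 4543) = -3 + √3026 ≈ 52.009)
t - T = (-3 + √3026) - 1*11841 = (-3 + √3026) - 11841 = -11844 + √3026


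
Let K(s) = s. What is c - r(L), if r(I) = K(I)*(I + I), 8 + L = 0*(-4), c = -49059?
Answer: -49187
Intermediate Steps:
L = -8 (L = -8 + 0*(-4) = -8 + 0 = -8)
r(I) = 2*I² (r(I) = I*(I + I) = I*(2*I) = 2*I²)
c - r(L) = -49059 - 2*(-8)² = -49059 - 2*64 = -49059 - 1*128 = -49059 - 128 = -49187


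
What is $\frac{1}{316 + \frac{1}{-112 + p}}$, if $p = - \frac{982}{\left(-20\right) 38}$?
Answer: $\frac{42069}{13293424} \approx 0.0031646$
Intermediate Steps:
$p = \frac{491}{380}$ ($p = - \frac{982}{-760} = \left(-982\right) \left(- \frac{1}{760}\right) = \frac{491}{380} \approx 1.2921$)
$\frac{1}{316 + \frac{1}{-112 + p}} = \frac{1}{316 + \frac{1}{-112 + \frac{491}{380}}} = \frac{1}{316 + \frac{1}{- \frac{42069}{380}}} = \frac{1}{316 - \frac{380}{42069}} = \frac{1}{\frac{13293424}{42069}} = \frac{42069}{13293424}$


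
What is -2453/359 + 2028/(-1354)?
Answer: -2024707/243043 ≈ -8.3307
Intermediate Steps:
-2453/359 + 2028/(-1354) = -2453*1/359 + 2028*(-1/1354) = -2453/359 - 1014/677 = -2024707/243043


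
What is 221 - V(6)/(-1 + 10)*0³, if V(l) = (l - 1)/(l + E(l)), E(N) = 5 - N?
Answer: 221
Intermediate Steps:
V(l) = -⅕ + l/5 (V(l) = (l - 1)/(l + (5 - l)) = (-1 + l)/5 = (-1 + l)*(⅕) = -⅕ + l/5)
221 - V(6)/(-1 + 10)*0³ = 221 - (-⅕ + (⅕)*6)/(-1 + 10)*0³ = 221 - (-⅕ + 6/5)/9*0 = 221 - (⅑)*1*0 = 221 - 0/9 = 221 - 1*0 = 221 + 0 = 221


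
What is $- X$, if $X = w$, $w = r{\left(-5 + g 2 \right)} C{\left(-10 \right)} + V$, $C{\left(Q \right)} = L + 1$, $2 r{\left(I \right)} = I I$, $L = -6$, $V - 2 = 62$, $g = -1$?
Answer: $\frac{117}{2} \approx 58.5$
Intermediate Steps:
$V = 64$ ($V = 2 + 62 = 64$)
$r{\left(I \right)} = \frac{I^{2}}{2}$ ($r{\left(I \right)} = \frac{I I}{2} = \frac{I^{2}}{2}$)
$C{\left(Q \right)} = -5$ ($C{\left(Q \right)} = -6 + 1 = -5$)
$w = - \frac{117}{2}$ ($w = \frac{\left(-5 - 2\right)^{2}}{2} \left(-5\right) + 64 = \frac{\left(-7\right)^{2}}{2} \left(-5\right) + 64 = \frac{1}{2} \cdot 49 \left(-5\right) + 64 = \frac{49}{2} \left(-5\right) + 64 = - \frac{245}{2} + 64 = - \frac{117}{2} \approx -58.5$)
$X = - \frac{117}{2} \approx -58.5$
$- X = \left(-1\right) \left(- \frac{117}{2}\right) = \frac{117}{2}$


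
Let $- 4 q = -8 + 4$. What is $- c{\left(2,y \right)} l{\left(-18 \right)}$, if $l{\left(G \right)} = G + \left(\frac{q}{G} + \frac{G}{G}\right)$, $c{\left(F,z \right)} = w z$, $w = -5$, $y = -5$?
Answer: $\frac{7675}{18} \approx 426.39$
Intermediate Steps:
$q = 1$ ($q = - \frac{-8 + 4}{4} = \left(- \frac{1}{4}\right) \left(-4\right) = 1$)
$c{\left(F,z \right)} = - 5 z$
$l{\left(G \right)} = 1 + G + \frac{1}{G}$ ($l{\left(G \right)} = G + \left(1 \frac{1}{G} + \frac{G}{G}\right) = G + \left(\frac{1}{G} + 1\right) = G + \left(1 + \frac{1}{G}\right) = 1 + G + \frac{1}{G}$)
$- c{\left(2,y \right)} l{\left(-18 \right)} = - \left(-5\right) \left(-5\right) \left(1 - 18 + \frac{1}{-18}\right) = \left(-1\right) 25 \left(1 - 18 - \frac{1}{18}\right) = \left(-25\right) \left(- \frac{307}{18}\right) = \frac{7675}{18}$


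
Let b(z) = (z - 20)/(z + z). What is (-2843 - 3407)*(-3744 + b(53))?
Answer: 1240096875/53 ≈ 2.3398e+7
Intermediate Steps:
b(z) = (-20 + z)/(2*z) (b(z) = (-20 + z)/((2*z)) = (-20 + z)*(1/(2*z)) = (-20 + z)/(2*z))
(-2843 - 3407)*(-3744 + b(53)) = (-2843 - 3407)*(-3744 + (½)*(-20 + 53)/53) = -6250*(-3744 + (½)*(1/53)*33) = -6250*(-3744 + 33/106) = -6250*(-396831/106) = 1240096875/53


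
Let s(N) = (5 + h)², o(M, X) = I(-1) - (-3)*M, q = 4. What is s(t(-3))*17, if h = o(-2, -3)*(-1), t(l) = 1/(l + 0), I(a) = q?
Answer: 833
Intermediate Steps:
I(a) = 4
o(M, X) = 4 + 3*M (o(M, X) = 4 - (-3)*M = 4 + 3*M)
t(l) = 1/l
h = 2 (h = (4 + 3*(-2))*(-1) = (4 - 6)*(-1) = -2*(-1) = 2)
s(N) = 49 (s(N) = (5 + 2)² = 7² = 49)
s(t(-3))*17 = 49*17 = 833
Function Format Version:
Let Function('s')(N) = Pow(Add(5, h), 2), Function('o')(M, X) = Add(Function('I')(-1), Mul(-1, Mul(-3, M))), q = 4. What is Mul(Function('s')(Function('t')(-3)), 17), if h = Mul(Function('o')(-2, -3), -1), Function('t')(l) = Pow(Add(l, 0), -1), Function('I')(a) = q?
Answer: 833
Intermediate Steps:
Function('I')(a) = 4
Function('o')(M, X) = Add(4, Mul(3, M)) (Function('o')(M, X) = Add(4, Mul(-1, Mul(-3, M))) = Add(4, Mul(3, M)))
Function('t')(l) = Pow(l, -1)
h = 2 (h = Mul(Add(4, Mul(3, -2)), -1) = Mul(Add(4, -6), -1) = Mul(-2, -1) = 2)
Function('s')(N) = 49 (Function('s')(N) = Pow(Add(5, 2), 2) = Pow(7, 2) = 49)
Mul(Function('s')(Function('t')(-3)), 17) = Mul(49, 17) = 833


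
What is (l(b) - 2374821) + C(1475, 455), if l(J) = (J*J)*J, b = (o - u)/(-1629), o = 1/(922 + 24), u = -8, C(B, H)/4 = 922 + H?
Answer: -11894099606315360025409/5020062611531176 ≈ -2.3693e+6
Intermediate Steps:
C(B, H) = 3688 + 4*H (C(B, H) = 4*(922 + H) = 3688 + 4*H)
o = 1/946 ≈ 0.0010571
b = -841/171226 (b = (1/946 - 1*(-8))/(-1629) = (1/946 + 8)*(-1/1629) = (7569/946)*(-1/1629) = -841/171226 ≈ -0.0049116)
l(J) = J**3 (l(J) = J**2*J = J**3)
(l(b) - 2374821) + C(1475, 455) = ((-841/171226)**3 - 2374821) + (3688 + 4*455) = (-594823321/5020062611531176 - 2374821) + (3688 + 1820) = -11921750111179673742817/5020062611531176 + 5508 = -11894099606315360025409/5020062611531176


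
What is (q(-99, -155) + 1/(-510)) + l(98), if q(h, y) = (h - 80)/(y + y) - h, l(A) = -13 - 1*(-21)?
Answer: 850384/7905 ≈ 107.58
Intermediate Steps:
l(A) = 8 (l(A) = -13 + 21 = 8)
q(h, y) = -h + (-80 + h)/(2*y) (q(h, y) = (-80 + h)/((2*y)) - h = (-80 + h)*(1/(2*y)) - h = (-80 + h)/(2*y) - h = -h + (-80 + h)/(2*y))
(q(-99, -155) + 1/(-510)) + l(98) = ((-40 + (½)*(-99) - 1*(-99)*(-155))/(-155) + 1/(-510)) + 8 = (-(-40 - 99/2 - 15345)/155 - 1/510) + 8 = (-1/155*(-30869/2) - 1/510) + 8 = (30869/310 - 1/510) + 8 = 787144/7905 + 8 = 850384/7905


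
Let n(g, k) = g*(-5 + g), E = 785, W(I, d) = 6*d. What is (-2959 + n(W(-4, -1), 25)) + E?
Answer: -2108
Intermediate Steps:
(-2959 + n(W(-4, -1), 25)) + E = (-2959 + (6*(-1))*(-5 + 6*(-1))) + 785 = (-2959 - 6*(-5 - 6)) + 785 = (-2959 - 6*(-11)) + 785 = (-2959 + 66) + 785 = -2893 + 785 = -2108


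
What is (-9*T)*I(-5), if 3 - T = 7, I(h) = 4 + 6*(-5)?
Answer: -936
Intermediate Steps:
I(h) = -26 (I(h) = 4 - 30 = -26)
T = -4 (T = 3 - 1*7 = 3 - 7 = -4)
(-9*T)*I(-5) = -9*(-4)*(-26) = 36*(-26) = -936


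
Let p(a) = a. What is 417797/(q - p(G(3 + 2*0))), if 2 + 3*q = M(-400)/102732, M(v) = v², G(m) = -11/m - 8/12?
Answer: 32190841053/322513 ≈ 99813.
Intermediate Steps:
G(m) = -⅔ - 11/m (G(m) = -11/m - 8*1/12 = -11/m - ⅔ = -⅔ - 11/m)
q = -11366/77049 (q = -⅔ + ((-400)²/102732)/3 = -⅔ + (160000*(1/102732))/3 = -⅔ + (⅓)*(40000/25683) = -⅔ + 40000/77049 = -11366/77049 ≈ -0.14752)
417797/(q - p(G(3 + 2*0))) = 417797/(-11366/77049 - (-⅔ - 11/(3 + 2*0))) = 417797/(-11366/77049 - (-⅔ - 11/(3 + 0))) = 417797/(-11366/77049 - (-⅔ - 11/3)) = 417797/(-11366/77049 - 1*(-13/3)) = 417797/(-11366/77049 + 13/3) = 417797/(322513/77049) = 417797*(77049/322513) = 32190841053/322513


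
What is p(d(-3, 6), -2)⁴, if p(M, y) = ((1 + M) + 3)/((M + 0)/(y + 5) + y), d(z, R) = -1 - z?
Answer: 6561/16 ≈ 410.06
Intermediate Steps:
p(M, y) = (4 + M)/(y + M/(5 + y)) (p(M, y) = (4 + M)/(M/(5 + y) + y) = (4 + M)/(y + M/(5 + y)))
p(d(-3, 6), -2)⁴ = ((20 + 4*(-2) + 5*(-1 - 1*(-3)) + (-1 - 1*(-3))*(-2))/((-1 - 1*(-3)) + (-2)² + 5*(-2)))⁴ = ((20 - 8 + 5*(-1 + 3) + (-1 + 3)*(-2))/((-1 + 3) + 4 - 10))⁴ = ((20 - 8 + 5*2 + 2*(-2))/(2 + 4 - 10))⁴ = ((20 - 8 + 10 - 4)/(-4))⁴ = (-¼*18)⁴ = (-9/2)⁴ = 6561/16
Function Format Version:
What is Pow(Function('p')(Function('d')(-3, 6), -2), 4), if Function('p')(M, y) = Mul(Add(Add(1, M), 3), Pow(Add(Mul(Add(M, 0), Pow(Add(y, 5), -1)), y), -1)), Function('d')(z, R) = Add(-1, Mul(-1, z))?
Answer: Rational(6561, 16) ≈ 410.06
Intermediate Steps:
Function('p')(M, y) = Mul(Pow(Add(y, Mul(M, Pow(Add(5, y), -1))), -1), Add(4, M)) (Function('p')(M, y) = Mul(Add(4, M), Pow(Add(Mul(M, Pow(Add(5, y), -1)), y), -1)) = Mul(Add(4, M), Pow(Add(y, Mul(M, Pow(Add(5, y), -1))), -1)) = Mul(Pow(Add(y, Mul(M, Pow(Add(5, y), -1))), -1), Add(4, M)))
Pow(Function('p')(Function('d')(-3, 6), -2), 4) = Pow(Mul(Pow(Add(Add(-1, Mul(-1, -3)), Pow(-2, 2), Mul(5, -2)), -1), Add(20, Mul(4, -2), Mul(5, Add(-1, Mul(-1, -3))), Mul(Add(-1, Mul(-1, -3)), -2))), 4) = Pow(Mul(Pow(Add(Add(-1, 3), 4, -10), -1), Add(20, -8, Mul(5, Add(-1, 3)), Mul(Add(-1, 3), -2))), 4) = Pow(Mul(Pow(Add(2, 4, -10), -1), Add(20, -8, Mul(5, 2), Mul(2, -2))), 4) = Pow(Mul(Pow(-4, -1), Add(20, -8, 10, -4)), 4) = Pow(Mul(Rational(-1, 4), 18), 4) = Pow(Rational(-9, 2), 4) = Rational(6561, 16)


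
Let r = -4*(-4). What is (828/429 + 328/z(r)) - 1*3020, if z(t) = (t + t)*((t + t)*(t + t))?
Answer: -1767762201/585728 ≈ -3018.1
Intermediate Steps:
r = 16
z(t) = 8*t**3 (z(t) = (2*t)*((2*t)*(2*t)) = (2*t)*(4*t**2) = 8*t**3)
(828/429 + 328/z(r)) - 1*3020 = (828/429 + 328/((8*16**3))) - 1*3020 = (828*(1/429) + 328/((8*4096))) - 3020 = (276/143 + 328/32768) - 3020 = (276/143 + 328*(1/32768)) - 3020 = (276/143 + 41/4096) - 3020 = 1136359/585728 - 3020 = -1767762201/585728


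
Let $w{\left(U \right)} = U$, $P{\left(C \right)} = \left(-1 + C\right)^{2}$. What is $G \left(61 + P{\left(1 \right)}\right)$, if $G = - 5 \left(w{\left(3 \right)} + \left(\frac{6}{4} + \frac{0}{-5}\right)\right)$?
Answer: $- \frac{2745}{2} \approx -1372.5$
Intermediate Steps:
$G = - \frac{45}{2}$ ($G = - 5 \left(3 + \left(\frac{6}{4} + \frac{0}{-5}\right)\right) = - 5 \left(3 + \left(6 \cdot \frac{1}{4} + 0 \left(- \frac{1}{5}\right)\right)\right) = - 5 \left(3 + \left(\frac{3}{2} + 0\right)\right) = - 5 \left(3 + \frac{3}{2}\right) = \left(-5\right) \frac{9}{2} = - \frac{45}{2} \approx -22.5$)
$G \left(61 + P{\left(1 \right)}\right) = - \frac{45 \left(61 + \left(-1 + 1\right)^{2}\right)}{2} = - \frac{45 \left(61 + 0^{2}\right)}{2} = - \frac{45 \left(61 + 0\right)}{2} = \left(- \frac{45}{2}\right) 61 = - \frac{2745}{2}$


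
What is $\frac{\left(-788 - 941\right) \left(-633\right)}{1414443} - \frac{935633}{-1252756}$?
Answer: $\frac{898162373637}{590650651636} \approx 1.5206$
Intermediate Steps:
$\frac{\left(-788 - 941\right) \left(-633\right)}{1414443} - \frac{935633}{-1252756} = \left(-1729\right) \left(-633\right) \frac{1}{1414443} - - \frac{935633}{1252756} = 1094457 \cdot \frac{1}{1414443} + \frac{935633}{1252756} = \frac{364819}{471481} + \frac{935633}{1252756} = \frac{898162373637}{590650651636}$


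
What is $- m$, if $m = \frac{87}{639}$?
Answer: $- \frac{29}{213} \approx -0.13615$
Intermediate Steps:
$m = \frac{29}{213}$ ($m = 87 \cdot \frac{1}{639} = \frac{29}{213} \approx 0.13615$)
$- m = \left(-1\right) \frac{29}{213} = - \frac{29}{213}$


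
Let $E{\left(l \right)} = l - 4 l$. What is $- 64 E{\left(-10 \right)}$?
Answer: $-1920$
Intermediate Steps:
$E{\left(l \right)} = - 3 l$
$- 64 E{\left(-10 \right)} = - 64 \left(\left(-3\right) \left(-10\right)\right) = \left(-64\right) 30 = -1920$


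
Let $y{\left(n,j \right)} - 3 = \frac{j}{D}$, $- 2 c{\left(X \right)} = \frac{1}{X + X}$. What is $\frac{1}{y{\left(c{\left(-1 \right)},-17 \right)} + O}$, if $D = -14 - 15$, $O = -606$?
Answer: $- \frac{29}{17470} \approx -0.00166$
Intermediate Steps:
$D = -29$
$c{\left(X \right)} = - \frac{1}{4 X}$ ($c{\left(X \right)} = - \frac{1}{2 \left(X + X\right)} = - \frac{1}{2 \cdot 2 X} = - \frac{\frac{1}{2} \frac{1}{X}}{2} = - \frac{1}{4 X}$)
$y{\left(n,j \right)} = 3 - \frac{j}{29}$ ($y{\left(n,j \right)} = 3 + \frac{j}{-29} = 3 + j \left(- \frac{1}{29}\right) = 3 - \frac{j}{29}$)
$\frac{1}{y{\left(c{\left(-1 \right)},-17 \right)} + O} = \frac{1}{\left(3 - - \frac{17}{29}\right) - 606} = \frac{1}{\left(3 + \frac{17}{29}\right) - 606} = \frac{1}{\frac{104}{29} - 606} = \frac{1}{- \frac{17470}{29}} = - \frac{29}{17470}$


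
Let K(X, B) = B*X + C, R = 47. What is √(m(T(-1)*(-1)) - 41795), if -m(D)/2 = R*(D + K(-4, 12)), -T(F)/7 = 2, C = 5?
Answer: 3*I*√4341 ≈ 197.66*I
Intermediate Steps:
T(F) = -14 (T(F) = -7*2 = -14)
K(X, B) = 5 + B*X (K(X, B) = B*X + 5 = 5 + B*X)
m(D) = 4042 - 94*D (m(D) = -94*(D + (5 + 12*(-4))) = -94*(D + (5 - 48)) = -94*(D - 43) = -94*(-43 + D) = -2*(-2021 + 47*D) = 4042 - 94*D)
√(m(T(-1)*(-1)) - 41795) = √((4042 - (-1316)*(-1)) - 41795) = √((4042 - 94*14) - 41795) = √((4042 - 1316) - 41795) = √(2726 - 41795) = √(-39069) = 3*I*√4341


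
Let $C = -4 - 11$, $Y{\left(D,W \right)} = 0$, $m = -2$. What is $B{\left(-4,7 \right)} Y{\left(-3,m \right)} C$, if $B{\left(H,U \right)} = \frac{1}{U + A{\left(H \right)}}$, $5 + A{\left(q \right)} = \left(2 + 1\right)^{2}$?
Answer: $0$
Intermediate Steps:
$A{\left(q \right)} = 4$ ($A{\left(q \right)} = -5 + \left(2 + 1\right)^{2} = -5 + 3^{2} = -5 + 9 = 4$)
$C = -15$ ($C = -4 - 11 = -15$)
$B{\left(H,U \right)} = \frac{1}{4 + U}$ ($B{\left(H,U \right)} = \frac{1}{U + 4} = \frac{1}{4 + U}$)
$B{\left(-4,7 \right)} Y{\left(-3,m \right)} C = \frac{1}{4 + 7} \cdot 0 \left(-15\right) = \frac{1}{11} \cdot 0 \left(-15\right) = 0 \left(-15\right) = 0$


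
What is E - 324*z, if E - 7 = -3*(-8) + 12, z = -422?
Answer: 136771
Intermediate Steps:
E = 43 (E = 7 + (-3*(-8) + 12) = 7 + (24 + 12) = 7 + 36 = 43)
E - 324*z = 43 - 324*(-422) = 43 + 136728 = 136771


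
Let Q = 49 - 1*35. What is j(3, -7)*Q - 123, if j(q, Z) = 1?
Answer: -109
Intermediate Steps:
Q = 14 (Q = 49 - 35 = 14)
j(3, -7)*Q - 123 = 1*14 - 123 = 14 - 123 = -109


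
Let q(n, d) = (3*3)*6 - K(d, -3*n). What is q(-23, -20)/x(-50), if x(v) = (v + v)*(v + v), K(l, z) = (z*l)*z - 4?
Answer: 47639/5000 ≈ 9.5278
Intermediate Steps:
K(l, z) = -4 + l*z**2 (K(l, z) = (l*z)*z - 4 = l*z**2 - 4 = -4 + l*z**2)
q(n, d) = 58 - 9*d*n**2 (q(n, d) = (3*3)*6 - (-4 + d*(-3*n)**2) = 9*6 - (-4 + d*(9*n**2)) = 54 - (-4 + 9*d*n**2) = 54 + (4 - 9*d*n**2) = 58 - 9*d*n**2)
x(v) = 4*v**2 (x(v) = (2*v)*(2*v) = 4*v**2)
q(-23, -20)/x(-50) = (58 - 9*(-20)*(-23)**2)/((4*(-50)**2)) = (58 - 9*(-20)*529)/((4*2500)) = (58 + 95220)/10000 = 95278*(1/10000) = 47639/5000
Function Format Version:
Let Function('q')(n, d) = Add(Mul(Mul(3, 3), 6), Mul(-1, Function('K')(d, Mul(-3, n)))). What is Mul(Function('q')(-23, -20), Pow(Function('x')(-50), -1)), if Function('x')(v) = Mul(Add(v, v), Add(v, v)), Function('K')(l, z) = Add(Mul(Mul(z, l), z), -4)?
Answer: Rational(47639, 5000) ≈ 9.5278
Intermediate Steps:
Function('K')(l, z) = Add(-4, Mul(l, Pow(z, 2))) (Function('K')(l, z) = Add(Mul(Mul(l, z), z), -4) = Add(Mul(l, Pow(z, 2)), -4) = Add(-4, Mul(l, Pow(z, 2))))
Function('q')(n, d) = Add(58, Mul(-9, d, Pow(n, 2))) (Function('q')(n, d) = Add(Mul(Mul(3, 3), 6), Mul(-1, Add(-4, Mul(d, Pow(Mul(-3, n), 2))))) = Add(Mul(9, 6), Mul(-1, Add(-4, Mul(d, Mul(9, Pow(n, 2)))))) = Add(54, Mul(-1, Add(-4, Mul(9, d, Pow(n, 2))))) = Add(54, Add(4, Mul(-9, d, Pow(n, 2)))) = Add(58, Mul(-9, d, Pow(n, 2))))
Function('x')(v) = Mul(4, Pow(v, 2)) (Function('x')(v) = Mul(Mul(2, v), Mul(2, v)) = Mul(4, Pow(v, 2)))
Mul(Function('q')(-23, -20), Pow(Function('x')(-50), -1)) = Mul(Add(58, Mul(-9, -20, Pow(-23, 2))), Pow(Mul(4, Pow(-50, 2)), -1)) = Mul(Add(58, Mul(-9, -20, 529)), Pow(Mul(4, 2500), -1)) = Mul(Add(58, 95220), Pow(10000, -1)) = Mul(95278, Rational(1, 10000)) = Rational(47639, 5000)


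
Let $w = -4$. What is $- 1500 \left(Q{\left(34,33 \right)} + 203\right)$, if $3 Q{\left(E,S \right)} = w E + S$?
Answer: $-253000$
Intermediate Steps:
$Q{\left(E,S \right)} = - \frac{4 E}{3} + \frac{S}{3}$ ($Q{\left(E,S \right)} = \frac{- 4 E + S}{3} = \frac{S - 4 E}{3} = - \frac{4 E}{3} + \frac{S}{3}$)
$- 1500 \left(Q{\left(34,33 \right)} + 203\right) = - 1500 \left(\left(\left(- \frac{4}{3}\right) 34 + \frac{1}{3} \cdot 33\right) + 203\right) = - 1500 \left(\left(- \frac{136}{3} + 11\right) + 203\right) = - 1500 \left(- \frac{103}{3} + 203\right) = \left(-1500\right) \frac{506}{3} = -253000$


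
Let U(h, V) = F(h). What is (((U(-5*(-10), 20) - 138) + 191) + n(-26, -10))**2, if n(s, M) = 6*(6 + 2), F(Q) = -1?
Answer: 10000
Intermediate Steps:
U(h, V) = -1
n(s, M) = 48 (n(s, M) = 6*8 = 48)
(((U(-5*(-10), 20) - 138) + 191) + n(-26, -10))**2 = (((-1 - 138) + 191) + 48)**2 = ((-139 + 191) + 48)**2 = (52 + 48)**2 = 100**2 = 10000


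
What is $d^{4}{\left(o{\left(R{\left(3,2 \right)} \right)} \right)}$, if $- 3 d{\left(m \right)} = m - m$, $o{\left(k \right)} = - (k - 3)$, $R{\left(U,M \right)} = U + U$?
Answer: $0$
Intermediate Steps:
$R{\left(U,M \right)} = 2 U$
$o{\left(k \right)} = 3 - k$ ($o{\left(k \right)} = - (-3 + k) = 3 - k$)
$d{\left(m \right)} = 0$ ($d{\left(m \right)} = - \frac{m - m}{3} = \left(- \frac{1}{3}\right) 0 = 0$)
$d^{4}{\left(o{\left(R{\left(3,2 \right)} \right)} \right)} = 0^{4} = 0$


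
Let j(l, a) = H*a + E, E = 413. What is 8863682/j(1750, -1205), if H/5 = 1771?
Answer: -4431841/5334931 ≈ -0.83072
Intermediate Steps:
H = 8855 (H = 5*1771 = 8855)
j(l, a) = 413 + 8855*a (j(l, a) = 8855*a + 413 = 413 + 8855*a)
8863682/j(1750, -1205) = 8863682/(413 + 8855*(-1205)) = 8863682/(413 - 10670275) = 8863682/(-10669862) = 8863682*(-1/10669862) = -4431841/5334931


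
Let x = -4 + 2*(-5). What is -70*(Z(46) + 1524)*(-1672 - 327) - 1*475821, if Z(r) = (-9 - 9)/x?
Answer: 212957409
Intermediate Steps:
x = -14 (x = -4 - 10 = -14)
Z(r) = 9/7 (Z(r) = (-9 - 9)/(-14) = -18*(-1/14) = 9/7)
-70*(Z(46) + 1524)*(-1672 - 327) - 1*475821 = -70*(9/7 + 1524)*(-1672 - 327) - 1*475821 = -106770*(-1999) - 475821 = -70*(-21343323/7) - 475821 = 213433230 - 475821 = 212957409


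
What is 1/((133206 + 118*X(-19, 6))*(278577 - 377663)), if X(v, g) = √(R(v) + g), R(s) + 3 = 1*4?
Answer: -66603/879078158777624 + 59*√7/879078158777624 ≈ -7.5587e-11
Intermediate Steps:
R(s) = 1 (R(s) = -3 + 1*4 = -3 + 4 = 1)
X(v, g) = √(1 + g)
1/((133206 + 118*X(-19, 6))*(278577 - 377663)) = 1/((133206 + 118*√(1 + 6))*(278577 - 377663)) = 1/((133206 + 118*√7)*(-99086)) = 1/(-13198849716 - 11692148*√7)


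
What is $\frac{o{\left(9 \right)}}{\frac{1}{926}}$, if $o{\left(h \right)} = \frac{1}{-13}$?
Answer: $- \frac{926}{13} \approx -71.231$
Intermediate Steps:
$o{\left(h \right)} = - \frac{1}{13}$
$\frac{o{\left(9 \right)}}{\frac{1}{926}} = - \frac{1}{13 \cdot \frac{1}{926}} = - \frac{\frac{1}{\frac{1}{926}}}{13} = \left(- \frac{1}{13}\right) 926 = - \frac{926}{13}$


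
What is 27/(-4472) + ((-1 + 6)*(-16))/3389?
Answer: -449263/15155608 ≈ -0.029643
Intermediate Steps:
27/(-4472) + ((-1 + 6)*(-16))/3389 = 27*(-1/4472) + (5*(-16))*(1/3389) = -27/4472 - 80*1/3389 = -27/4472 - 80/3389 = -449263/15155608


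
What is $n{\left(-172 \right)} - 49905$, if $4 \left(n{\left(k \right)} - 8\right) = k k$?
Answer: $-42501$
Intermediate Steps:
$n{\left(k \right)} = 8 + \frac{k^{2}}{4}$ ($n{\left(k \right)} = 8 + \frac{k k}{4} = 8 + \frac{k^{2}}{4}$)
$n{\left(-172 \right)} - 49905 = \left(8 + \frac{\left(-172\right)^{2}}{4}\right) - 49905 = \left(8 + \frac{1}{4} \cdot 29584\right) - 49905 = \left(8 + 7396\right) - 49905 = 7404 - 49905 = -42501$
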